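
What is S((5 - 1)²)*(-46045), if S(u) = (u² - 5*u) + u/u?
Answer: -8149965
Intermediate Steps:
S(u) = 1 + u² - 5*u (S(u) = (u² - 5*u) + 1 = 1 + u² - 5*u)
S((5 - 1)²)*(-46045) = (1 + ((5 - 1)²)² - 5*(5 - 1)²)*(-46045) = (1 + (4²)² - 5*4²)*(-46045) = (1 + 16² - 5*16)*(-46045) = (1 + 256 - 80)*(-46045) = 177*(-46045) = -8149965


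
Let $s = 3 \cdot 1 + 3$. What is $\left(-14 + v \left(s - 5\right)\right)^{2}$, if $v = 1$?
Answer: $169$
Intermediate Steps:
$s = 6$ ($s = 3 + 3 = 6$)
$\left(-14 + v \left(s - 5\right)\right)^{2} = \left(-14 + 1 \left(6 - 5\right)\right)^{2} = \left(-14 + 1 \cdot 1\right)^{2} = \left(-14 + 1\right)^{2} = \left(-13\right)^{2} = 169$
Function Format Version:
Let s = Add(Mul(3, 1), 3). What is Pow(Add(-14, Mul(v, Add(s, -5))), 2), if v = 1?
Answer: 169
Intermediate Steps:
s = 6 (s = Add(3, 3) = 6)
Pow(Add(-14, Mul(v, Add(s, -5))), 2) = Pow(Add(-14, Mul(1, Add(6, -5))), 2) = Pow(Add(-14, Mul(1, 1)), 2) = Pow(Add(-14, 1), 2) = Pow(-13, 2) = 169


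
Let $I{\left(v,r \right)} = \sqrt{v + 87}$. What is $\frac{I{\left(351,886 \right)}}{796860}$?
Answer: $\frac{\sqrt{438}}{796860} \approx 2.6264 \cdot 10^{-5}$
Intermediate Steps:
$I{\left(v,r \right)} = \sqrt{87 + v}$
$\frac{I{\left(351,886 \right)}}{796860} = \frac{\sqrt{87 + 351}}{796860} = \sqrt{438} \cdot \frac{1}{796860} = \frac{\sqrt{438}}{796860}$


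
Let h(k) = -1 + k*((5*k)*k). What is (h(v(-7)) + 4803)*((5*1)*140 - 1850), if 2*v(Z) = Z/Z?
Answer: -22092075/4 ≈ -5.5230e+6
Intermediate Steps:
v(Z) = ½ (v(Z) = (Z/Z)/2 = (½)*1 = ½)
h(k) = -1 + 5*k³ (h(k) = -1 + k*(5*k²) = -1 + 5*k³)
(h(v(-7)) + 4803)*((5*1)*140 - 1850) = ((-1 + 5*(½)³) + 4803)*((5*1)*140 - 1850) = ((-1 + 5*(⅛)) + 4803)*(5*140 - 1850) = ((-1 + 5/8) + 4803)*(700 - 1850) = (-3/8 + 4803)*(-1150) = (38421/8)*(-1150) = -22092075/4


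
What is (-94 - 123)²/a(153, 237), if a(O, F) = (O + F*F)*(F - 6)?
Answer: 961/265518 ≈ 0.0036193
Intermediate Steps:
a(O, F) = (-6 + F)*(O + F²) (a(O, F) = (O + F²)*(-6 + F) = (-6 + F)*(O + F²))
(-94 - 123)²/a(153, 237) = (-94 - 123)²/(237³ - 6*153 - 6*237² + 237*153) = (-217)²/(13312053 - 918 - 6*56169 + 36261) = 47089/(13312053 - 918 - 337014 + 36261) = 47089/13010382 = 47089*(1/13010382) = 961/265518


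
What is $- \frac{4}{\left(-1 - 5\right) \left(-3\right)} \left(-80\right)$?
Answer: $\frac{160}{9} \approx 17.778$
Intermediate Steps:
$- \frac{4}{\left(-1 - 5\right) \left(-3\right)} \left(-80\right) = - \frac{4}{\left(-6\right) \left(-3\right)} \left(-80\right) = - \frac{4}{18} \left(-80\right) = \left(-4\right) \frac{1}{18} \left(-80\right) = \left(- \frac{2}{9}\right) \left(-80\right) = \frac{160}{9}$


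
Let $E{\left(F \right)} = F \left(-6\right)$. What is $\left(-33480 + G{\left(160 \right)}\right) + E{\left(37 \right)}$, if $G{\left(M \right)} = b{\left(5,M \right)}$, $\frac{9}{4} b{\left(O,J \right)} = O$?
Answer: $- \frac{303298}{9} \approx -33700.0$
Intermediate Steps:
$E{\left(F \right)} = - 6 F$
$b{\left(O,J \right)} = \frac{4 O}{9}$
$G{\left(M \right)} = \frac{20}{9}$ ($G{\left(M \right)} = \frac{4}{9} \cdot 5 = \frac{20}{9}$)
$\left(-33480 + G{\left(160 \right)}\right) + E{\left(37 \right)} = \left(-33480 + \frac{20}{9}\right) - 222 = - \frac{301300}{9} - 222 = - \frac{303298}{9}$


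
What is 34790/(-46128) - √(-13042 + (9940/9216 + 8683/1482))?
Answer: -17395/23064 - I*√5075540483/624 ≈ -0.75421 - 114.17*I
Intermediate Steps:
34790/(-46128) - √(-13042 + (9940/9216 + 8683/1482)) = 34790*(-1/46128) - √(-13042 + (9940*(1/9216) + 8683*(1/1482))) = -17395/23064 - √(-13042 + (2485/2304 + 457/78)) = -17395/23064 - √(-13042 + 207793/29952) = -17395/23064 - √(-390426191/29952) = -17395/23064 - I*√5075540483/624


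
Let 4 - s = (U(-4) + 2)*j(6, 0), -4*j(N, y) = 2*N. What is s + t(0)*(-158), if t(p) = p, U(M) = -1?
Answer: 7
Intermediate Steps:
j(N, y) = -N/2
s = 7 (s = 4 - (-1 + 2)*(-½*6) = 4 - (-3) = 4 - 1*(-3) = 4 + 3 = 7)
s + t(0)*(-158) = 7 + 0*(-158) = 7 + 0 = 7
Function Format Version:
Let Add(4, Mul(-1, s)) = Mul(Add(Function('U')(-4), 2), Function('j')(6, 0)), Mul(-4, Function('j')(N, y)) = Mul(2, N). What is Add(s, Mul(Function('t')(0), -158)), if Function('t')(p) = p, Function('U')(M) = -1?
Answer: 7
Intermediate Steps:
Function('j')(N, y) = Mul(Rational(-1, 2), N) (Function('j')(N, y) = Mul(Rational(-1, 4), Mul(2, N)) = Mul(Rational(-1, 2), N))
s = 7 (s = Add(4, Mul(-1, Mul(Add(-1, 2), Mul(Rational(-1, 2), 6)))) = Add(4, Mul(-1, Mul(1, -3))) = Add(4, Mul(-1, -3)) = Add(4, 3) = 7)
Add(s, Mul(Function('t')(0), -158)) = Add(7, Mul(0, -158)) = Add(7, 0) = 7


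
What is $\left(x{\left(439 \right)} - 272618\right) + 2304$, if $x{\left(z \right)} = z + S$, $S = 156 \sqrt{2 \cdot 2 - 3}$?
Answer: $-269719$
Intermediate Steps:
$S = 156$ ($S = 156 \sqrt{4 - 3} = 156 \sqrt{1} = 156 \cdot 1 = 156$)
$x{\left(z \right)} = 156 + z$ ($x{\left(z \right)} = z + 156 = 156 + z$)
$\left(x{\left(439 \right)} - 272618\right) + 2304 = \left(\left(156 + 439\right) - 272618\right) + 2304 = \left(595 - 272618\right) + 2304 = -272023 + 2304 = -269719$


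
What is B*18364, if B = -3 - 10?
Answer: -238732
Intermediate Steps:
B = -13
B*18364 = -13*18364 = -238732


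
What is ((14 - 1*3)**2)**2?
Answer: 14641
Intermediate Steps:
((14 - 1*3)**2)**2 = ((14 - 3)**2)**2 = (11**2)**2 = 121**2 = 14641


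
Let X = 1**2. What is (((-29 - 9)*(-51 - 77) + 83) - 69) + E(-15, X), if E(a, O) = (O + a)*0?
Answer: 4878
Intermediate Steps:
X = 1
E(a, O) = 0
(((-29 - 9)*(-51 - 77) + 83) - 69) + E(-15, X) = (((-29 - 9)*(-51 - 77) + 83) - 69) + 0 = ((-38*(-128) + 83) - 69) + 0 = ((4864 + 83) - 69) + 0 = (4947 - 69) + 0 = 4878 + 0 = 4878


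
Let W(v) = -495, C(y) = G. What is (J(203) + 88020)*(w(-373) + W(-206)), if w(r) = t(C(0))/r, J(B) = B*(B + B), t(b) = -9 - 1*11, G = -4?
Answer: -31465411370/373 ≈ -8.4358e+7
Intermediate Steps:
C(y) = -4
t(b) = -20 (t(b) = -9 - 11 = -20)
J(B) = 2*B**2 (J(B) = B*(2*B) = 2*B**2)
w(r) = -20/r
(J(203) + 88020)*(w(-373) + W(-206)) = (2*203**2 + 88020)*(-20/(-373) - 495) = (2*41209 + 88020)*(-20*(-1/373) - 495) = (82418 + 88020)*(20/373 - 495) = 170438*(-184615/373) = -31465411370/373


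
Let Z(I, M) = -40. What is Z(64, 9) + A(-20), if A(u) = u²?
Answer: 360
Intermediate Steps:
Z(64, 9) + A(-20) = -40 + (-20)² = -40 + 400 = 360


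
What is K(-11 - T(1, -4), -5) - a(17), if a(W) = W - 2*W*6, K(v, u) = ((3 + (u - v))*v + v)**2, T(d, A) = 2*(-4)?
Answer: 223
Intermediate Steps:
T(d, A) = -8
K(v, u) = (v + v*(3 + u - v))**2 (K(v, u) = ((3 + u - v)*v + v)**2 = (v*(3 + u - v) + v)**2 = (v + v*(3 + u - v))**2)
a(W) = -11*W (a(W) = W - 12*W = -11*W)
K(-11 - T(1, -4), -5) - a(17) = (-11 - 1*(-8))**2*(4 - 5 - (-11 - 1*(-8)))**2 - (-11)*17 = (-11 + 8)**2*(4 - 5 - (-11 + 8))**2 - 1*(-187) = (-3)**2*(4 - 5 - 1*(-3))**2 + 187 = 9*(4 - 5 + 3)**2 + 187 = 9*2**2 + 187 = 9*4 + 187 = 36 + 187 = 223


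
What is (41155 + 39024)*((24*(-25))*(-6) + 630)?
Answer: 339157170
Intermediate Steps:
(41155 + 39024)*((24*(-25))*(-6) + 630) = 80179*(-600*(-6) + 630) = 80179*(3600 + 630) = 80179*4230 = 339157170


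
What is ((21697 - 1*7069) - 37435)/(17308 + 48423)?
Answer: -22807/65731 ≈ -0.34697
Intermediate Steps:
((21697 - 1*7069) - 37435)/(17308 + 48423) = ((21697 - 7069) - 37435)/65731 = (14628 - 37435)*(1/65731) = -22807*1/65731 = -22807/65731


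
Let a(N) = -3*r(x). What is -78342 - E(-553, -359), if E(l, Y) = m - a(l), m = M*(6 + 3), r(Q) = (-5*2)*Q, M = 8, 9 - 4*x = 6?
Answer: -156783/2 ≈ -78392.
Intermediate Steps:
x = ¾ (x = 9/4 - ¼*6 = 9/4 - 3/2 = ¾ ≈ 0.75000)
r(Q) = -10*Q
a(N) = 45/2 (a(N) = -(-30)*3/4 = -3*(-15/2) = 45/2)
m = 72 (m = 8*(6 + 3) = 8*9 = 72)
E(l, Y) = 99/2 (E(l, Y) = 72 - 1*45/2 = 72 - 45/2 = 99/2)
-78342 - E(-553, -359) = -78342 - 1*99/2 = -78342 - 99/2 = -156783/2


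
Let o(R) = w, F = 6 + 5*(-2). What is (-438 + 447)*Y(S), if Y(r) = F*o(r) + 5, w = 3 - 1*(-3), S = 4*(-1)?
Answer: -171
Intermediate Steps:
S = -4
w = 6 (w = 3 + 3 = 6)
F = -4 (F = 6 - 10 = -4)
o(R) = 6
Y(r) = -19 (Y(r) = -4*6 + 5 = -24 + 5 = -19)
(-438 + 447)*Y(S) = (-438 + 447)*(-19) = 9*(-19) = -171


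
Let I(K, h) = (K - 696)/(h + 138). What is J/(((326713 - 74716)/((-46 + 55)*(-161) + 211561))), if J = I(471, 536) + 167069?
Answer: 11829755344736/84922989 ≈ 1.3930e+5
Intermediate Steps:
I(K, h) = (-696 + K)/(138 + h)
J = 112604281/674 (J = (-696 + 471)/(138 + 536) + 167069 = -225/674 + 167069 = 112604281/674 ≈ 1.6707e+5)
J/(((326713 - 74716)/((-46 + 55)*(-161) + 211561))) = 112604281/(674*(((326713 - 74716)/((-46 + 55)*(-161) + 211561)))) = 112604281/(674*((251997/(9*(-161) + 211561)))) = 112604281/(674*((251997/(-1449 + 211561)))) = 112604281/(674*((251997/210112))) = 112604281/(674*((251997*(1/210112)))) = 112604281/(674*(251997/210112)) = (112604281/674)*(210112/251997) = 11829755344736/84922989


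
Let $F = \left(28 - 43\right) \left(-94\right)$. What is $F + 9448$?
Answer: $10858$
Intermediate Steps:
$F = 1410$ ($F = \left(-15\right) \left(-94\right) = 1410$)
$F + 9448 = 1410 + 9448 = 10858$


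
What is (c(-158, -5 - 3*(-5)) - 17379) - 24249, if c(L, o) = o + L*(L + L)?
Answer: 8310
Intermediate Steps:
c(L, o) = o + 2*L**2 (c(L, o) = o + L*(2*L) = o + 2*L**2)
(c(-158, -5 - 3*(-5)) - 17379) - 24249 = (((-5 - 3*(-5)) + 2*(-158)**2) - 17379) - 24249 = (((-5 + 15) + 2*24964) - 17379) - 24249 = ((10 + 49928) - 17379) - 24249 = (49938 - 17379) - 24249 = 32559 - 24249 = 8310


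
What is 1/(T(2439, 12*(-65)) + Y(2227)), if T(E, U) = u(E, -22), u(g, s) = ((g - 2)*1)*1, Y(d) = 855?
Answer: 1/3292 ≈ 0.00030377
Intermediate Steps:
u(g, s) = -2 + g (u(g, s) = ((-2 + g)*1)*1 = (-2 + g)*1 = -2 + g)
T(E, U) = -2 + E
1/(T(2439, 12*(-65)) + Y(2227)) = 1/((-2 + 2439) + 855) = 1/(2437 + 855) = 1/3292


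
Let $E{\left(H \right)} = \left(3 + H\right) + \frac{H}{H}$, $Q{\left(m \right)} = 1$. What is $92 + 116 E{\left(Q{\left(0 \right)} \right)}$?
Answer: $672$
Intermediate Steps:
$E{\left(H \right)} = 4 + H$ ($E{\left(H \right)} = \left(3 + H\right) + 1 = 4 + H$)
$92 + 116 E{\left(Q{\left(0 \right)} \right)} = 92 + 116 \left(4 + 1\right) = 92 + 116 \cdot 5 = 92 + 580 = 672$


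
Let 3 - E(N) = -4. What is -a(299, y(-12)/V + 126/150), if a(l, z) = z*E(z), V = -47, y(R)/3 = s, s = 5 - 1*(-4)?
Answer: -2184/1175 ≈ -1.8587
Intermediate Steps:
s = 9 (s = 5 + 4 = 9)
y(R) = 27 (y(R) = 3*9 = 27)
E(N) = 7 (E(N) = 3 - 1*(-4) = 3 + 4 = 7)
a(l, z) = 7*z (a(l, z) = z*7 = 7*z)
-a(299, y(-12)/V + 126/150) = -7*(27/(-47) + 126/150) = -7*(27*(-1/47) + 126*(1/150)) = -7*(-27/47 + 21/25) = -7*312/1175 = -1*2184/1175 = -2184/1175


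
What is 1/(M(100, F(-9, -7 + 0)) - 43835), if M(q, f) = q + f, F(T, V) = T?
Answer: -1/43744 ≈ -2.2860e-5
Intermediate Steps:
M(q, f) = f + q
1/(M(100, F(-9, -7 + 0)) - 43835) = 1/((-9 + 100) - 43835) = 1/(91 - 43835) = 1/(-43744) = -1/43744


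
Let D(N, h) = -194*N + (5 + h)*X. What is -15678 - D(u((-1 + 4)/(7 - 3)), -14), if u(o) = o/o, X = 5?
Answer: -15439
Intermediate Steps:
u(o) = 1
D(N, h) = 25 - 194*N + 5*h (D(N, h) = -194*N + (5 + h)*5 = -194*N + (25 + 5*h) = 25 - 194*N + 5*h)
-15678 - D(u((-1 + 4)/(7 - 3)), -14) = -15678 - (25 - 194*1 + 5*(-14)) = -15678 - (25 - 194 - 70) = -15678 - 1*(-239) = -15678 + 239 = -15439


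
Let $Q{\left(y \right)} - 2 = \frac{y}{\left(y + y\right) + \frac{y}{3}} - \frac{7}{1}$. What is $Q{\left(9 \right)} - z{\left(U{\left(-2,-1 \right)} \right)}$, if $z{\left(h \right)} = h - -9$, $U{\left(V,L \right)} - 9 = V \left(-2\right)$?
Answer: $- \frac{186}{7} \approx -26.571$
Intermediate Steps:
$U{\left(V,L \right)} = 9 - 2 V$ ($U{\left(V,L \right)} = 9 + V \left(-2\right) = 9 - 2 V$)
$Q{\left(y \right)} = - \frac{32}{7}$ ($Q{\left(y \right)} = 2 + \left(\frac{y}{\left(y + y\right) + \frac{y}{3}} - \frac{7}{1}\right) = 2 + \left(\frac{y}{2 y + y \frac{1}{3}} - 7\right) = 2 + \left(\frac{y}{2 y + \frac{y}{3}} - 7\right) = 2 + \left(\frac{y}{\frac{7}{3} y} - 7\right) = 2 + \left(y \frac{3}{7 y} - 7\right) = 2 + \left(\frac{3}{7} - 7\right) = 2 - \frac{46}{7} = - \frac{32}{7}$)
$z{\left(h \right)} = 9 + h$ ($z{\left(h \right)} = h + 9 = 9 + h$)
$Q{\left(9 \right)} - z{\left(U{\left(-2,-1 \right)} \right)} = - \frac{32}{7} - \left(9 + \left(9 - -4\right)\right) = - \frac{32}{7} - \left(9 + \left(9 + 4\right)\right) = - \frac{32}{7} - \left(9 + 13\right) = - \frac{32}{7} - 22 = - \frac{186}{7}$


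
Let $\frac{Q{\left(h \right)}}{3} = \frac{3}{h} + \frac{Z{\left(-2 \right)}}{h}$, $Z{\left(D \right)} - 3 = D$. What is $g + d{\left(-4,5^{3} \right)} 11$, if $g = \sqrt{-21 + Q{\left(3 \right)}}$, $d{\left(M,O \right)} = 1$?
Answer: $11 + i \sqrt{17} \approx 11.0 + 4.1231 i$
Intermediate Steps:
$Z{\left(D \right)} = 3 + D$
$Q{\left(h \right)} = \frac{12}{h}$ ($Q{\left(h \right)} = 3 \left(\frac{3}{h} + \frac{3 - 2}{h}\right) = 3 \left(\frac{3}{h} + 1 \frac{1}{h}\right) = 3 \left(\frac{3}{h} + \frac{1}{h}\right) = 3 \frac{4}{h} = \frac{12}{h}$)
$g = i \sqrt{17}$ ($g = \sqrt{-21 + \frac{12}{3}} = \sqrt{-21 + 12 \cdot \frac{1}{3}} = \sqrt{-21 + 4} = \sqrt{-17} = i \sqrt{17} \approx 4.1231 i$)
$g + d{\left(-4,5^{3} \right)} 11 = i \sqrt{17} + 1 \cdot 11 = i \sqrt{17} + 11 = 11 + i \sqrt{17}$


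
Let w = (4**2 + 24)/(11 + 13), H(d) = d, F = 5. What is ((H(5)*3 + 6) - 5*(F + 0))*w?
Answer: -20/3 ≈ -6.6667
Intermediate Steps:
w = 5/3 (w = (16 + 24)/24 = 40*(1/24) = 5/3 ≈ 1.6667)
((H(5)*3 + 6) - 5*(F + 0))*w = ((5*3 + 6) - 5*(5 + 0))*(5/3) = ((15 + 6) - 5*5)*(5/3) = (21 - 25)*(5/3) = -4*5/3 = -20/3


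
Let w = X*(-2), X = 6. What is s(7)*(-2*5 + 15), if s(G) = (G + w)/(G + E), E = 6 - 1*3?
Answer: -5/2 ≈ -2.5000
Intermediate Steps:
E = 3 (E = 6 - 3 = 3)
w = -12 (w = 6*(-2) = -12)
s(G) = (-12 + G)/(3 + G) (s(G) = (G - 12)/(G + 3) = (-12 + G)/(3 + G))
s(7)*(-2*5 + 15) = ((-12 + 7)/(3 + 7))*(-2*5 + 15) = (-5/10)*(-10 + 15) = ((⅒)*(-5))*5 = -½*5 = -5/2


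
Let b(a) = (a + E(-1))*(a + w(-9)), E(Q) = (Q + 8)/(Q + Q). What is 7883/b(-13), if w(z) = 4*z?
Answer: 15766/1617 ≈ 9.7502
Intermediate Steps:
E(Q) = (8 + Q)/(2*Q) (E(Q) = (8 + Q)/((2*Q)) = (8 + Q)*(1/(2*Q)) = (8 + Q)/(2*Q))
b(a) = (-36 + a)*(-7/2 + a) (b(a) = (a + (½)*(8 - 1)/(-1))*(a + 4*(-9)) = (a + (½)*(-1)*7)*(a - 36) = (a - 7/2)*(-36 + a) = (-7/2 + a)*(-36 + a) = (-36 + a)*(-7/2 + a))
7883/b(-13) = 7883/(126 + (-13)² - 79/2*(-13)) = 7883/(126 + 169 + 1027/2) = 7883/(1617/2) = 7883*(2/1617) = 15766/1617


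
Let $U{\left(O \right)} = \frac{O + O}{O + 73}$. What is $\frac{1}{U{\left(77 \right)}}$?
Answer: $\frac{75}{77} \approx 0.97403$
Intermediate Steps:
$U{\left(O \right)} = \frac{2 O}{73 + O}$
$\frac{1}{U{\left(77 \right)}} = \frac{1}{2 \cdot 77 \frac{1}{73 + 77}} = \frac{1}{2 \cdot 77 \cdot \frac{1}{150}} = \frac{1}{\frac{77}{75}} = \frac{75}{77}$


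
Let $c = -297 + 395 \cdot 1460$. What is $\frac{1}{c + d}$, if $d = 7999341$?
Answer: $\frac{1}{8575744} \approx 1.1661 \cdot 10^{-7}$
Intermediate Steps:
$c = 576403$ ($c = -297 + 576700 = 576403$)
$\frac{1}{c + d} = \frac{1}{576403 + 7999341} = \frac{1}{8575744}$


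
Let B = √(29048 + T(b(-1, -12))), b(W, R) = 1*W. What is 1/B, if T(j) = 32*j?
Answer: √806/4836 ≈ 0.0058706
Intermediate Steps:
b(W, R) = W
B = 6*√806 (B = √(29048 + 32*(-1)) = √(29048 - 32) = √29016 = 6*√806 ≈ 170.34)
1/B = 1/(6*√806) = √806/4836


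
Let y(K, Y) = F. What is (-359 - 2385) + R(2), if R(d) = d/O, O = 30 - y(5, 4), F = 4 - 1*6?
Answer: -43903/16 ≈ -2743.9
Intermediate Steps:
F = -2 (F = 4 - 6 = -2)
y(K, Y) = -2
O = 32 (O = 30 - 1*(-2) = 30 + 2 = 32)
R(d) = d/32
(-359 - 2385) + R(2) = (-359 - 2385) + (1/32)*2 = -2744 + 1/16 = -43903/16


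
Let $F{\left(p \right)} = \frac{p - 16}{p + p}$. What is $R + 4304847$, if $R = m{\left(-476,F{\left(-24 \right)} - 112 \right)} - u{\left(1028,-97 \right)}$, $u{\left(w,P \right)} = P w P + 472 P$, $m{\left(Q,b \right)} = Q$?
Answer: $-5322297$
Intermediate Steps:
$F{\left(p \right)} = \frac{-16 + p}{2 p}$
$u{\left(w,P \right)} = 472 P + w P^{2}$ ($u{\left(w,P \right)} = w P^{2} + 472 P = 472 P + w P^{2}$)
$R = -9627144$ ($R = -476 - - 97 \left(472 - 99716\right) = -476 - \left(-97\right) \left(-99244\right) = -476 - 9626668 = -9627144$)
$R + 4304847 = -9627144 + 4304847 = -5322297$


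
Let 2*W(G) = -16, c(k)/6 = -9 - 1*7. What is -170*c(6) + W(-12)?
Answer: 16312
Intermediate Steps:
c(k) = -96 (c(k) = 6*(-9 - 1*7) = 6*(-9 - 7) = 6*(-16) = -96)
W(G) = -8 (W(G) = (1/2)*(-16) = -8)
-170*c(6) + W(-12) = -170*(-96) - 8 = 16320 - 8 = 16312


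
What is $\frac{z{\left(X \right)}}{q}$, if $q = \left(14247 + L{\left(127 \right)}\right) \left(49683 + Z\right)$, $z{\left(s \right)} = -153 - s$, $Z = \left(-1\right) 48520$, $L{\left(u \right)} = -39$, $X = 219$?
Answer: $- \frac{31}{1376992} \approx -2.2513 \cdot 10^{-5}$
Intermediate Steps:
$Z = -48520$
$q = 16523904$ ($q = \left(14247 - 39\right) \left(49683 - 48520\right) = 14208 \cdot 1163 = 16523904$)
$\frac{z{\left(X \right)}}{q} = \frac{-153 - 219}{16523904} = \left(-153 - 219\right) \frac{1}{16523904} = \left(-372\right) \frac{1}{16523904} = - \frac{31}{1376992}$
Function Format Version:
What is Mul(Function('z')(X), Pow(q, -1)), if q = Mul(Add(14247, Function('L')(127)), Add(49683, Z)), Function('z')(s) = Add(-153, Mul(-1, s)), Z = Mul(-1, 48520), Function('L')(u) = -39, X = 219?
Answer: Rational(-31, 1376992) ≈ -2.2513e-5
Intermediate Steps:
Z = -48520
q = 16523904 (q = Mul(Add(14247, -39), Add(49683, -48520)) = Mul(14208, 1163) = 16523904)
Mul(Function('z')(X), Pow(q, -1)) = Mul(Add(-153, Mul(-1, 219)), Pow(16523904, -1)) = Mul(Add(-153, -219), Rational(1, 16523904)) = Mul(-372, Rational(1, 16523904)) = Rational(-31, 1376992)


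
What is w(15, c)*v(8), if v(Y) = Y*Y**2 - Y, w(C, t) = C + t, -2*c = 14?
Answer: 4032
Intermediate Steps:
c = -7 (c = -1/2*14 = -7)
v(Y) = Y**3 - Y
w(15, c)*v(8) = (15 - 7)*(8**3 - 1*8) = 8*(512 - 8) = 8*504 = 4032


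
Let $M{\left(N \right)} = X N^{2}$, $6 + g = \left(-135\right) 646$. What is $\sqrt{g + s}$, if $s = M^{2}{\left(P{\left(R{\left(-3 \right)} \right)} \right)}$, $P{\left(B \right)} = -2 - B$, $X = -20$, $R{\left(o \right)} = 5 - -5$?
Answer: $4 \sqrt{512949} \approx 2864.8$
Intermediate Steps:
$R{\left(o \right)} = 10$ ($R{\left(o \right)} = 5 + 5 = 10$)
$g = -87216$ ($g = -6 - 87210 = -87216$)
$M{\left(N \right)} = - 20 N^{2}$
$s = 8294400$ ($s = \left(- 20 \left(-2 - 10\right)^{2}\right)^{2} = \left(- 20 \left(-12\right)^{2}\right)^{2} = \left(\left(-20\right) 144\right)^{2} = \left(-2880\right)^{2} = 8294400$)
$\sqrt{g + s} = \sqrt{-87216 + 8294400} = \sqrt{8207184} = 4 \sqrt{512949}$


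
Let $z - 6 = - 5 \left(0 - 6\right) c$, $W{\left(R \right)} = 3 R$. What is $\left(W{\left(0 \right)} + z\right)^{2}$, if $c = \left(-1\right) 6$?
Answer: $30276$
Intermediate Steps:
$c = -6$
$z = -174$ ($z = 6 + - 5 \left(0 - 6\right) \left(-6\right) = 6 + \left(-5\right) \left(-6\right) \left(-6\right) = 6 + 30 \left(-6\right) = 6 - 180 = -174$)
$\left(W{\left(0 \right)} + z\right)^{2} = \left(3 \cdot 0 - 174\right)^{2} = \left(0 - 174\right)^{2} = \left(-174\right)^{2} = 30276$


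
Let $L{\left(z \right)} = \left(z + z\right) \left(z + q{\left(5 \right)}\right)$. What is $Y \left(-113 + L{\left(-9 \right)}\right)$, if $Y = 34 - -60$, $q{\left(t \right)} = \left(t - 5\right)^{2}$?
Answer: $4606$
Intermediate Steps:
$q{\left(t \right)} = \left(-5 + t\right)^{2}$
$L{\left(z \right)} = 2 z^{2}$ ($L{\left(z \right)} = \left(z + z\right) \left(z + \left(-5 + 5\right)^{2}\right) = 2 z \left(z + 0^{2}\right) = 2 z \left(z + 0\right) = 2 z z = 2 z^{2}$)
$Y = 94$ ($Y = 34 + 60 = 94$)
$Y \left(-113 + L{\left(-9 \right)}\right) = 94 \left(-113 + 2 \left(-9\right)^{2}\right) = 94 \left(-113 + 2 \cdot 81\right) = 94 \left(-113 + 162\right) = 94 \cdot 49 = 4606$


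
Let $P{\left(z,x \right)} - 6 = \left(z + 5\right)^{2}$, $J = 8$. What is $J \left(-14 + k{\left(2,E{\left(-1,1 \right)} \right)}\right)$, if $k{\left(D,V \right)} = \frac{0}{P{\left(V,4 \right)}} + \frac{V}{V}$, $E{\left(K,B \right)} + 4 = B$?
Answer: $-104$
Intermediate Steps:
$E{\left(K,B \right)} = -4 + B$
$P{\left(z,x \right)} = 6 + \left(5 + z\right)^{2}$ ($P{\left(z,x \right)} = 6 + \left(z + 5\right)^{2} = 6 + \left(5 + z\right)^{2}$)
$k{\left(D,V \right)} = 1$ ($k{\left(D,V \right)} = \frac{0}{6 + \left(5 + V\right)^{2}} + \frac{V}{V} = 0 + 1 = 1$)
$J \left(-14 + k{\left(2,E{\left(-1,1 \right)} \right)}\right) = 8 \left(-14 + 1\right) = 8 \left(-13\right) = -104$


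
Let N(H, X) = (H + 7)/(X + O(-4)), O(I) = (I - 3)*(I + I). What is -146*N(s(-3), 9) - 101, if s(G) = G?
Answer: -7149/65 ≈ -109.98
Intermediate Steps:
O(I) = 2*I*(-3 + I) (O(I) = (-3 + I)*(2*I) = 2*I*(-3 + I))
N(H, X) = (7 + H)/(56 + X) (N(H, X) = (H + 7)/(X + 2*(-4)*(-3 - 4)) = (7 + H)/(X + 2*(-4)*(-7)) = (7 + H)/(X + 56) = (7 + H)/(56 + X))
-146*N(s(-3), 9) - 101 = -146*(7 - 3)/(56 + 9) - 101 = -146*4/65 - 101 = -584/65 - 101 = -7149/65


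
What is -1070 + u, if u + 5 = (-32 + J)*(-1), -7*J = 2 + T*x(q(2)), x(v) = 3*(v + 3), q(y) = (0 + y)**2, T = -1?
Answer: -7320/7 ≈ -1045.7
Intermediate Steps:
q(y) = y**2
x(v) = 9 + 3*v (x(v) = 3*(3 + v) = 9 + 3*v)
J = 19/7 (J = -(2 - (9 + 3*2**2))/7 = -(2 - (9 + 3*4))/7 = -(2 - (9 + 12))/7 = -(2 - 1*21)/7 = -(2 - 21)/7 = -1/7*(-19) = 19/7 ≈ 2.7143)
u = 170/7 (u = -5 + (-32 + 19/7)*(-1) = -5 - 205/7*(-1) = -5 + 205/7 = 170/7 ≈ 24.286)
-1070 + u = -1070 + 170/7 = -7320/7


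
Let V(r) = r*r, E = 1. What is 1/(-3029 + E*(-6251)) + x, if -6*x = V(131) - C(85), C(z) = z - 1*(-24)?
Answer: -26373761/9280 ≈ -2842.0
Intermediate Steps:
V(r) = r²
C(z) = 24 + z (C(z) = z + 24 = 24 + z)
x = -2842 (x = -(131² - (24 + 85))/6 = -(17161 - 1*109)/6 = -(17161 - 109)/6 = -⅙*17052 = -2842)
1/(-3029 + E*(-6251)) + x = 1/(-3029 + 1*(-6251)) - 2842 = 1/(-3029 - 6251) - 2842 = 1/(-9280) - 2842 = -1/9280 - 2842 = -26373761/9280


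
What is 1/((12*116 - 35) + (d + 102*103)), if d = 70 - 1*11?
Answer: 1/11922 ≈ 8.3879e-5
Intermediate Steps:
d = 59 (d = 70 - 11 = 59)
1/((12*116 - 35) + (d + 102*103)) = 1/((12*116 - 35) + (59 + 102*103)) = 1/((1392 - 35) + (59 + 10506)) = 1/(1357 + 10565) = 1/11922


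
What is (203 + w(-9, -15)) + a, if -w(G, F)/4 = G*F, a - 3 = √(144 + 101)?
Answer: -334 + 7*√5 ≈ -318.35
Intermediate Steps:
a = 3 + 7*√5 (a = 3 + √(144 + 101) = 3 + √245 = 3 + 7*√5 ≈ 18.652)
w(G, F) = -4*F*G (w(G, F) = -4*G*F = -4*F*G)
(203 + w(-9, -15)) + a = (203 - 4*(-15)*(-9)) + (3 + 7*√5) = (203 - 540) + (3 + 7*√5) = -337 + (3 + 7*√5) = -334 + 7*√5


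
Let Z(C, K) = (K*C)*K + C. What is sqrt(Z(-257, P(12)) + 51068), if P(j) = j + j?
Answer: I*sqrt(97221) ≈ 311.8*I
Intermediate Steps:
P(j) = 2*j
Z(C, K) = C + C*K**2 (Z(C, K) = (C*K)*K + C = C*K**2 + C = C + C*K**2)
sqrt(Z(-257, P(12)) + 51068) = sqrt(-257*(1 + (2*12)**2) + 51068) = sqrt(-257*(1 + 24**2) + 51068) = sqrt(-257*(1 + 576) + 51068) = sqrt(-257*577 + 51068) = sqrt(-148289 + 51068) = sqrt(-97221) = I*sqrt(97221)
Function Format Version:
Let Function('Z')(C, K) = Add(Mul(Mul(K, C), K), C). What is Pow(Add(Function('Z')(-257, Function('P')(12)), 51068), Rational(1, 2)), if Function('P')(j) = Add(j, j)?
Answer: Mul(I, Pow(97221, Rational(1, 2))) ≈ Mul(311.80, I)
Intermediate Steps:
Function('P')(j) = Mul(2, j)
Function('Z')(C, K) = Add(C, Mul(C, Pow(K, 2))) (Function('Z')(C, K) = Add(Mul(Mul(C, K), K), C) = Add(Mul(C, Pow(K, 2)), C) = Add(C, Mul(C, Pow(K, 2))))
Pow(Add(Function('Z')(-257, Function('P')(12)), 51068), Rational(1, 2)) = Pow(Add(Mul(-257, Add(1, Pow(Mul(2, 12), 2))), 51068), Rational(1, 2)) = Pow(Add(Mul(-257, Add(1, Pow(24, 2))), 51068), Rational(1, 2)) = Pow(Add(Mul(-257, Add(1, 576)), 51068), Rational(1, 2)) = Pow(Add(Mul(-257, 577), 51068), Rational(1, 2)) = Pow(Add(-148289, 51068), Rational(1, 2)) = Pow(-97221, Rational(1, 2)) = Mul(I, Pow(97221, Rational(1, 2)))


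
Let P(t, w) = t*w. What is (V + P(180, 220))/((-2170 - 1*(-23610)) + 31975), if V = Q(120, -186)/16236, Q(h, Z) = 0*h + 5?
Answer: 128589121/173449188 ≈ 0.74136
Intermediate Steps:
Q(h, Z) = 5 (Q(h, Z) = 0 + 5 = 5)
V = 5/16236 ≈ 0.00030796
(V + P(180, 220))/((-2170 - 1*(-23610)) + 31975) = (5/16236 + 180*220)/((-2170 - 1*(-23610)) + 31975) = (5/16236 + 39600)/((-2170 + 23610) + 31975) = 642945605/(16236*(21440 + 31975)) = (642945605/16236)/53415 = (642945605/16236)*(1/53415) = 128589121/173449188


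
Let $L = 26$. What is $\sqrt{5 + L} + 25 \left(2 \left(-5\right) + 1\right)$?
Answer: $-225 + \sqrt{31} \approx -219.43$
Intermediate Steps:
$\sqrt{5 + L} + 25 \left(2 \left(-5\right) + 1\right) = \sqrt{5 + 26} + 25 \left(2 \left(-5\right) + 1\right) = \sqrt{31} + 25 \left(-10 + 1\right) = \sqrt{31} + 25 \left(-9\right) = \sqrt{31} - 225 = -225 + \sqrt{31}$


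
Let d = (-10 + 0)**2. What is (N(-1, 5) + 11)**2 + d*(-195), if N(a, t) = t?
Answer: -19244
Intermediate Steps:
d = 100 (d = (-10)**2 = 100)
(N(-1, 5) + 11)**2 + d*(-195) = (5 + 11)**2 + 100*(-195) = 16**2 - 19500 = 256 - 19500 = -19244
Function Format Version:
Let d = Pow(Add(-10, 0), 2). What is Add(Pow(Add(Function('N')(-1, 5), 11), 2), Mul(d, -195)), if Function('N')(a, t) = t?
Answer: -19244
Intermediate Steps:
d = 100 (d = Pow(-10, 2) = 100)
Add(Pow(Add(Function('N')(-1, 5), 11), 2), Mul(d, -195)) = Add(Pow(Add(5, 11), 2), Mul(100, -195)) = Add(Pow(16, 2), -19500) = Add(256, -19500) = -19244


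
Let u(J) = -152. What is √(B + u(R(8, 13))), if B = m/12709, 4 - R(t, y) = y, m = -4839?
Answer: I*√24612338363/12709 ≈ 12.344*I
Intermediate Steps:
R(t, y) = 4 - y
B = -4839/12709 ≈ -0.38075
√(B + u(R(8, 13))) = √(-4839/12709 - 152) = √(-1936607/12709) = I*√24612338363/12709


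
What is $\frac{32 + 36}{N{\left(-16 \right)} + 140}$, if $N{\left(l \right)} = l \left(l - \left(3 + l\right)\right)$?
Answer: $\frac{17}{47} \approx 0.3617$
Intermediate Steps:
$N{\left(l \right)} = - 3 l$ ($N{\left(l \right)} = l \left(-3\right) = - 3 l$)
$\frac{32 + 36}{N{\left(-16 \right)} + 140} = \frac{32 + 36}{\left(-3\right) \left(-16\right) + 140} = \frac{68}{48 + 140} = \frac{68}{188} = 68 \cdot \frac{1}{188} = \frac{17}{47}$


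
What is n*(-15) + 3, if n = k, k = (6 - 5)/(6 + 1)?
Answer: 6/7 ≈ 0.85714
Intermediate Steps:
k = 1/7 ≈ 0.14286
n = 1/7 ≈ 0.14286
n*(-15) + 3 = (1/7)*(-15) + 3 = -15/7 + 3 = 6/7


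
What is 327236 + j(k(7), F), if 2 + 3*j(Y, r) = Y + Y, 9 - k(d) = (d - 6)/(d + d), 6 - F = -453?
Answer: 2290689/7 ≈ 3.2724e+5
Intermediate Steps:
F = 459 (F = 6 - 1*(-453) = 6 + 453 = 459)
k(d) = 9 - (-6 + d)/(2*d) (k(d) = 9 - (d - 6)/(d + d) = 9 - (-6 + d)/(2*d))
j(Y, r) = -⅔ + 2*Y/3 (j(Y, r) = -⅔ + (Y + Y)/3 = -⅔ + (2*Y)/3 = -⅔ + 2*Y/3)
327236 + j(k(7), F) = 327236 + (-⅔ + 2*(17/2 + 3/7)/3) = 327236 + (-⅔ + (⅔)*(125/14)) = 327236 + (-⅔ + 125/21) = 327236 + 37/7 = 2290689/7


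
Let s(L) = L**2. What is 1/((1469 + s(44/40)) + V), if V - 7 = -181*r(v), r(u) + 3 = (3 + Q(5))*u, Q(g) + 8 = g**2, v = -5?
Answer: 100/2012021 ≈ 4.9701e-5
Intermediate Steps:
Q(g) = -8 + g**2
r(u) = -3 + 20*u (r(u) = -3 + (3 + (-8 + 5**2))*u = -3 + (3 + (-8 + 25))*u = -3 + (3 + 17)*u = -3 + 20*u)
V = 18650 (V = 7 - 181*(-3 + 20*(-5)) = 7 - 181*(-3 - 100) = 7 - 181*(-103) = 7 + 18643 = 18650)
1/((1469 + s(44/40)) + V) = 1/((1469 + (44/40)**2) + 18650) = 1/((1469 + (44*(1/40))**2) + 18650) = 1/((1469 + (11/10)**2) + 18650) = 1/((1469 + 121/100) + 18650) = 1/(147021/100 + 18650) = 1/(2012021/100) = 100/2012021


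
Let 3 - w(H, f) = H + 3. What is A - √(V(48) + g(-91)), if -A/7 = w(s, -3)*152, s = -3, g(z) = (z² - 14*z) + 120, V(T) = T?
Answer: -3192 - √9723 ≈ -3290.6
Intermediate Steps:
g(z) = 120 + z² - 14*z
w(H, f) = -H (w(H, f) = 3 - (H + 3) = 3 - (3 + H) = 3 + (-3 - H) = -H)
A = -3192 (A = -7*(-1*(-3))*152 = -21*152 = -7*456 = -3192)
A - √(V(48) + g(-91)) = -3192 - √(48 + (120 + (-91)² - 14*(-91))) = -3192 - √(48 + (120 + 8281 + 1274)) = -3192 - √(48 + 9675) = -3192 - √9723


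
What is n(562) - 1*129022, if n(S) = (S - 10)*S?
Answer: 181202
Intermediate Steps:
n(S) = S*(-10 + S) (n(S) = (-10 + S)*S = S*(-10 + S))
n(562) - 1*129022 = 562*(-10 + 562) - 1*129022 = 562*552 - 129022 = 310224 - 129022 = 181202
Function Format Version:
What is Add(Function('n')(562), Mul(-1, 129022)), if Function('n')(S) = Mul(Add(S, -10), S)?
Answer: 181202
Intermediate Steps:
Function('n')(S) = Mul(S, Add(-10, S)) (Function('n')(S) = Mul(Add(-10, S), S) = Mul(S, Add(-10, S)))
Add(Function('n')(562), Mul(-1, 129022)) = Add(Mul(562, Add(-10, 562)), Mul(-1, 129022)) = Add(Mul(562, 552), -129022) = Add(310224, -129022) = 181202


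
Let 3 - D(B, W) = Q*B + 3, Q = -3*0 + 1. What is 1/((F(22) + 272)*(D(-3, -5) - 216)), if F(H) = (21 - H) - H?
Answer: -1/53037 ≈ -1.8855e-5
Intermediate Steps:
Q = 1 (Q = 0 + 1 = 1)
D(B, W) = -B (D(B, W) = 3 - (1*B + 3) = 3 - (B + 3) = 3 - (3 + B) = 3 + (-3 - B) = -B)
F(H) = 21 - 2*H
1/((F(22) + 272)*(D(-3, -5) - 216)) = 1/(((21 - 2*22) + 272)*(-1*(-3) - 216)) = 1/(((21 - 44) + 272)*(3 - 216)) = 1/((-23 + 272)*(-213)) = 1/(249*(-213)) = 1/(-53037) = -1/53037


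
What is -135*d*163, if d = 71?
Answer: -1562355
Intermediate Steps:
-135*d*163 = -135*71*163 = -9585*163 = -1562355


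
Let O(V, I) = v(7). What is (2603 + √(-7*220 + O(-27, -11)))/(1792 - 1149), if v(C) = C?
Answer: 2603/643 + I*√1533/643 ≈ 4.0482 + 0.060892*I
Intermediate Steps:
O(V, I) = 7
(2603 + √(-7*220 + O(-27, -11)))/(1792 - 1149) = (2603 + √(-7*220 + 7))/(1792 - 1149) = (2603 + √(-1540 + 7))/643 = (2603 + √(-1533))*(1/643) = (2603 + I*√1533)*(1/643) = 2603/643 + I*√1533/643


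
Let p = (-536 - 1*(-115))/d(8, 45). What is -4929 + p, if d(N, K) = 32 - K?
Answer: -63656/13 ≈ -4896.6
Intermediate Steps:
p = 421/13 (p = (-536 - 1*(-115))/(32 - 1*45) = (-536 + 115)/(32 - 45) = -421/(-13) = -421*(-1/13) = 421/13 ≈ 32.385)
-4929 + p = -4929 + 421/13 = -63656/13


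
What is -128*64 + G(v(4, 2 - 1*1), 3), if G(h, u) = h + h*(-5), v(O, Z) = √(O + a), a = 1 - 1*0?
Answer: -8192 - 4*√5 ≈ -8200.9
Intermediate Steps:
a = 1 (a = 1 + 0 = 1)
v(O, Z) = √(1 + O) (v(O, Z) = √(O + 1) = √(1 + O))
G(h, u) = -4*h (G(h, u) = h - 5*h = -4*h)
-128*64 + G(v(4, 2 - 1*1), 3) = -128*64 - 4*√(1 + 4) = -8192 - 4*√5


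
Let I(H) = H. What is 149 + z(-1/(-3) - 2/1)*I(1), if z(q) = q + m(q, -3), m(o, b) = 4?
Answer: 454/3 ≈ 151.33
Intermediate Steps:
z(q) = 4 + q (z(q) = q + 4 = 4 + q)
149 + z(-1/(-3) - 2/1)*I(1) = 149 + (4 + (-1/(-3) - 2/1))*1 = 149 + (4 + (-1*(-⅓) - 2*1))*1 = 149 + (4 + (⅓ - 2))*1 = 149 + (4 - 5/3)*1 = 149 + (7/3)*1 = 149 + 7/3 = 454/3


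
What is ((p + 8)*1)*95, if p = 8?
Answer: 1520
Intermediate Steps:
((p + 8)*1)*95 = ((8 + 8)*1)*95 = (16*1)*95 = 16*95 = 1520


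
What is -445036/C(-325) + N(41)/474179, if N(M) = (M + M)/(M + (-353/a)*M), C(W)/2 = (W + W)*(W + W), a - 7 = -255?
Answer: -31706660717961/60202358563750 ≈ -0.52667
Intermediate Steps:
a = -248 (a = 7 - 255 = -248)
C(W) = 8*W² (C(W) = 2*((W + W)*(W + W)) = 2*((2*W)*(2*W)) = 2*(4*W²) = 8*W²)
N(M) = 496/601 (N(M) = (M + M)/(M + (-353/(-248))*M) = (2*M)/(M + (-353*(-1/248))*M) = (2*M)/(M + 353*M/248) = (2*M)/((601*M/248)) = (2*M)*(248/(601*M)) = 496/601)
-445036/C(-325) + N(41)/474179 = -445036/(8*(-325)²) + (496/601)/474179 = -445036/(8*105625) + (496/601)*(1/474179) = -445036/845000 + 496/284981579 = -445036*1/845000 + 496/284981579 = -111259/211250 + 496/284981579 = -31706660717961/60202358563750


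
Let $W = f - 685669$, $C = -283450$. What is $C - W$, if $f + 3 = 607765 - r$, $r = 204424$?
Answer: $-1119$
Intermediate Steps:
$f = 403338$ ($f = -3 + \left(607765 - 204424\right) = -3 + 403341 = 403338$)
$W = -282331$ ($W = 403338 - 685669 = -282331$)
$C - W = -283450 - -282331 = -283450 + 282331 = -1119$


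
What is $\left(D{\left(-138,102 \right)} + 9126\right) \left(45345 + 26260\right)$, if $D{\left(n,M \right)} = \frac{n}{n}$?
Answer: $653538835$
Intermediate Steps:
$D{\left(n,M \right)} = 1$
$\left(D{\left(-138,102 \right)} + 9126\right) \left(45345 + 26260\right) = \left(1 + 9126\right) \left(45345 + 26260\right) = 9127 \cdot 71605 = 653538835$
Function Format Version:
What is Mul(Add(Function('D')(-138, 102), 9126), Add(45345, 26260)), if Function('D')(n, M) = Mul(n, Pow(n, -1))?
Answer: 653538835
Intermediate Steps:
Function('D')(n, M) = 1
Mul(Add(Function('D')(-138, 102), 9126), Add(45345, 26260)) = Mul(Add(1, 9126), Add(45345, 26260)) = Mul(9127, 71605) = 653538835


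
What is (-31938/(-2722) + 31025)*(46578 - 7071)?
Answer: 1668814949958/1361 ≈ 1.2262e+9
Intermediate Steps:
(-31938/(-2722) + 31025)*(46578 - 7071) = (-31938*(-1/2722) + 31025)*39507 = (15969/1361 + 31025)*39507 = (42240994/1361)*39507 = 1668814949958/1361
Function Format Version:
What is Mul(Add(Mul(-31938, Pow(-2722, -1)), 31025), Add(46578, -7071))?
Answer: Rational(1668814949958, 1361) ≈ 1.2262e+9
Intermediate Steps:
Mul(Add(Mul(-31938, Pow(-2722, -1)), 31025), Add(46578, -7071)) = Mul(Add(Mul(-31938, Rational(-1, 2722)), 31025), 39507) = Mul(Add(Rational(15969, 1361), 31025), 39507) = Mul(Rational(42240994, 1361), 39507) = Rational(1668814949958, 1361)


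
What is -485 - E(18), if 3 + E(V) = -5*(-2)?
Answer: -492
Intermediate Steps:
E(V) = 7 (E(V) = -3 - 5*(-2) = -3 + 10 = 7)
-485 - E(18) = -485 - 1*7 = -485 - 7 = -492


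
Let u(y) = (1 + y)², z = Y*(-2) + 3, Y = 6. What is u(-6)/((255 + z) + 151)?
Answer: 25/397 ≈ 0.062972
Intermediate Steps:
z = -9 (z = 6*(-2) + 3 = -12 + 3 = -9)
u(-6)/((255 + z) + 151) = (1 - 6)²/((255 - 9) + 151) = (-5)²/(246 + 151) = 25/397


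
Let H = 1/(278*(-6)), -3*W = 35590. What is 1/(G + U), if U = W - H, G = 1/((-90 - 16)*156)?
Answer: -2298504/27267917881 ≈ -8.4293e-5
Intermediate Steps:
W = -35590/3 (W = -1/3*35590 = -35590/3 ≈ -11863.)
G = -1/16536 (G = 1/(-106*156) = 1/(-16536) = -1/16536 ≈ -6.0474e-5)
H = -1/1668 (H = 1/(-1668) = -1/1668 ≈ -0.00059952)
U = -6596013/556 (U = -35590/3 - 1*(-1/1668) = -35590/3 + 1/1668 = -6596013/556 ≈ -11863.)
1/(G + U) = 1/(-1/16536 - 6596013/556) = 1/(-27267917881/2298504) = -2298504/27267917881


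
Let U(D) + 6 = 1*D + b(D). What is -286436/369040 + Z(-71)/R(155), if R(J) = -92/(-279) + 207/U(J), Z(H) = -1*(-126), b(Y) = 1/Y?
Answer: 74114262037717/1021922226220 ≈ 72.524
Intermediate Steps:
Z(H) = 126
U(D) = -6 + D + 1/D (U(D) = -6 + (1*D + 1/D) = -6 + (D + 1/D) = -6 + D + 1/D)
R(J) = 92/279 + 207/(-6 + J + 1/J) (R(J) = -92/(-279) + 207/(-6 + J + 1/J) = -92*(-1/279) + 207/(-6 + J + 1/J) = 92/279 + 207/(-6 + J + 1/J))
-286436/369040 + Z(-71)/R(155) = -286436/369040 + 126/(92/279 + 207/(-6 + 155 + 1/155)) = -286436*1/369040 + 126/(92/279 + 207/(-6 + 155 + 1/155)) = -71609/92260 + 126/(92/279 + 207/(23096/155)) = -71609/92260 + 126/(92/279 + 207*(155/23096)) = -71609/92260 + 126/(92/279 + 32085/23096) = -71609/92260 + 126/(11076547/6443784) = -71609/92260 + 126*(6443784/11076547) = -71609/92260 + 811916784/11076547 = 74114262037717/1021922226220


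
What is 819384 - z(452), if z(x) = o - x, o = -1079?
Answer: 820915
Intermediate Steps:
z(x) = -1079 - x
819384 - z(452) = 819384 - (-1079 - 1*452) = 819384 - (-1079 - 452) = 819384 - 1*(-1531) = 819384 + 1531 = 820915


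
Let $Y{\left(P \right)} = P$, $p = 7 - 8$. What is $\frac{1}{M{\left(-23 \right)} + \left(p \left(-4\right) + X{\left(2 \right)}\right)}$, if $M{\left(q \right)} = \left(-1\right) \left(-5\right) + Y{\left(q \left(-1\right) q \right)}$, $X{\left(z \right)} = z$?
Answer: $- \frac{1}{518} \approx -0.0019305$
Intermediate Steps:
$p = -1$ ($p = 7 - 8 = -1$)
$M{\left(q \right)} = 5 - q^{2}$ ($M{\left(q \right)} = \left(-1\right) \left(-5\right) + q \left(-1\right) q = 5 + - q q = 5 - q^{2}$)
$\frac{1}{M{\left(-23 \right)} + \left(p \left(-4\right) + X{\left(2 \right)}\right)} = \frac{1}{\left(5 - \left(-23\right)^{2}\right) + \left(\left(-1\right) \left(-4\right) + 2\right)} = \frac{1}{\left(5 - 529\right) + \left(4 + 2\right)} = \frac{1}{\left(5 - 529\right) + 6} = \frac{1}{-524 + 6} = \frac{1}{-518} = - \frac{1}{518}$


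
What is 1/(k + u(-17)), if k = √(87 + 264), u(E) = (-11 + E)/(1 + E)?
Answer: -28/5567 + 48*√39/5567 ≈ 0.048816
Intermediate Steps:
u(E) = (-11 + E)/(1 + E)
k = 3*√39 (k = √351 = 3*√39 ≈ 18.735)
1/(k + u(-17)) = 1/(3*√39 + (-11 - 17)/(1 - 17)) = 1/(3*√39 - 28/(-16)) = 1/(3*√39 - 1/16*(-28)) = 1/(3*√39 + 7/4) = 1/(7/4 + 3*√39)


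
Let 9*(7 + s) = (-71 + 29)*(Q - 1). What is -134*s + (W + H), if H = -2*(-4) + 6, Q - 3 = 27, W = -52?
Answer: 57104/3 ≈ 19035.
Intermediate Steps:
Q = 30 (Q = 3 + 27 = 30)
H = 14 (H = 8 + 6 = 14)
s = -427/3 (s = -7 + ((-71 + 29)*(30 - 1))/9 = -7 + (-42*29)/9 = -7 + (⅑)*(-1218) = -7 - 406/3 = -427/3 ≈ -142.33)
-134*s + (W + H) = -134*(-427/3) + (-52 + 14) = 57218/3 - 38 = 57104/3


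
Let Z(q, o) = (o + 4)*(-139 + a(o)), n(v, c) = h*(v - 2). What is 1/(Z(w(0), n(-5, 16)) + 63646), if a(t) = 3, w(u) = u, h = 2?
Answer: 1/65006 ≈ 1.5383e-5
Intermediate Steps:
n(v, c) = -4 + 2*v (n(v, c) = 2*(v - 2) = 2*(-2 + v) = -4 + 2*v)
Z(q, o) = -544 - 136*o (Z(q, o) = (o + 4)*(-139 + 3) = (4 + o)*(-136) = -544 - 136*o)
1/(Z(w(0), n(-5, 16)) + 63646) = 1/((-544 - 136*(-4 + 2*(-5))) + 63646) = 1/((-544 - 136*(-4 - 10)) + 63646) = 1/((-544 - 136*(-14)) + 63646) = 1/((-544 + 1904) + 63646) = 1/(1360 + 63646) = 1/65006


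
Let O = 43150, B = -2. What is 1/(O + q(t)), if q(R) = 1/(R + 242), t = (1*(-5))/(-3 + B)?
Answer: 243/10485451 ≈ 2.3175e-5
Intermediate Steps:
t = 1 (t = (1*(-5))/(-3 - 2) = -5/(-5) = -5*(-⅕) = 1)
q(R) = 1/(242 + R)
1/(O + q(t)) = 1/(43150 + 1/(242 + 1)) = 1/(43150 + 1/243) = 1/(10485451/243) = 243/10485451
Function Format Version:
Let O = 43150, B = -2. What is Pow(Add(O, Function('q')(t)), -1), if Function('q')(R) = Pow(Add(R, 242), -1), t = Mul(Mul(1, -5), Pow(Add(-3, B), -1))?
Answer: Rational(243, 10485451) ≈ 2.3175e-5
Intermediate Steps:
t = 1 (t = Mul(Mul(1, -5), Pow(Add(-3, -2), -1)) = Mul(-5, Pow(-5, -1)) = Mul(-5, Rational(-1, 5)) = 1)
Function('q')(R) = Pow(Add(242, R), -1)
Pow(Add(O, Function('q')(t)), -1) = Pow(Add(43150, Pow(Add(242, 1), -1)), -1) = Pow(Add(43150, Pow(243, -1)), -1) = Pow(Add(43150, Rational(1, 243)), -1) = Pow(Rational(10485451, 243), -1) = Rational(243, 10485451)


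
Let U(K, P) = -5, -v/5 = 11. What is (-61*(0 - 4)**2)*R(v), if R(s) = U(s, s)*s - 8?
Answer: -260592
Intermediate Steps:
v = -55 (v = -5*11 = -55)
R(s) = -8 - 5*s (R(s) = -5*s - 8 = -8 - 5*s)
(-61*(0 - 4)**2)*R(v) = (-61*(0 - 4)**2)*(-8 - 5*(-55)) = (-61*(-4)**2)*(-8 + 275) = -61*16*267 = -976*267 = -260592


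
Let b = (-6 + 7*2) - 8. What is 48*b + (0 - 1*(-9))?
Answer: 9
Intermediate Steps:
b = 0 (b = (-6 + 14) - 8 = 8 - 8 = 0)
48*b + (0 - 1*(-9)) = 48*0 + (0 - 1*(-9)) = 0 + (0 + 9) = 0 + 9 = 9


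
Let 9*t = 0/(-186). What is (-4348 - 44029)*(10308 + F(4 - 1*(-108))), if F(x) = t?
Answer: -498670116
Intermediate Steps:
t = 0 (t = (0/(-186))/9 = (0*(-1/186))/9 = (⅑)*0 = 0)
F(x) = 0
(-4348 - 44029)*(10308 + F(4 - 1*(-108))) = (-4348 - 44029)*(10308 + 0) = -48377*10308 = -498670116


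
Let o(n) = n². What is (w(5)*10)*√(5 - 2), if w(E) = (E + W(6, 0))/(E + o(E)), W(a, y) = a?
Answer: 11*√3/3 ≈ 6.3509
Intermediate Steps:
w(E) = (6 + E)/(E + E²) (w(E) = (E + 6)/(E + E²) = (6 + E)/(E + E²))
(w(5)*10)*√(5 - 2) = (((6 + 5)/(5*(1 + 5)))*10)*√(5 - 2) = (((⅕)*11/6)*10)*√3 = (((⅕)*(⅙)*11)*10)*√3 = ((11/30)*10)*√3 = 11*√3/3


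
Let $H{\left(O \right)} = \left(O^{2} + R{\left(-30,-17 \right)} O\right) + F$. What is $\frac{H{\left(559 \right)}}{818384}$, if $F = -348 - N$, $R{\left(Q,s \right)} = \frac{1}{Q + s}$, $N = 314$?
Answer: $\frac{1046781}{2747432} \approx 0.381$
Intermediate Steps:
$F = -662$ ($F = -348 - 314 = -662$)
$H{\left(O \right)} = -662 + O^{2} - \frac{O}{47}$ ($H{\left(O \right)} = \left(O^{2} + \frac{O}{-30 - 17}\right) - 662 = \left(O^{2} + \frac{O}{-47}\right) - 662 = \left(O^{2} - \frac{O}{47}\right) - 662 = -662 + O^{2} - \frac{O}{47}$)
$\frac{H{\left(559 \right)}}{818384} = \frac{-662 + 559^{2} - \frac{559}{47}}{818384} = \left(-662 + 312481 - \frac{559}{47}\right) \frac{1}{818384} = \frac{14654934}{47} \cdot \frac{1}{818384} = \frac{1046781}{2747432}$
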